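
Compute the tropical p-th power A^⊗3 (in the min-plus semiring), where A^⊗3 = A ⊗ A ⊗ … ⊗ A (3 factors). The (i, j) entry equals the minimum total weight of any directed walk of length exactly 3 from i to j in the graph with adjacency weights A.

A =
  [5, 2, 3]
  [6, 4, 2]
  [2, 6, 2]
A^⊗3 =
  [6, 7, 6]
  [6, 6, 6]
  [6, 6, 6]

Each entry (A^⊗3)_ij equals the minimum over all length-3 walks i = v_0 → v_1 → … → v_3 = j of Σ_t A[v_t][v_{t+1}]. For example, for (i, j) = (0, 2) we minimise over 9 possible intermediate vertex sequences; the minimum is 6, attained along the walk 0 → 1 → 2 → 2.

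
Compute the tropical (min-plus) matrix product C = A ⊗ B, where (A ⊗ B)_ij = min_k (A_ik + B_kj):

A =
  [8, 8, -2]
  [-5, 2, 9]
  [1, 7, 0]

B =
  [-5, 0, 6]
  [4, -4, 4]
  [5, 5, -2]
A ⊗ B =
  [3, 3, -4]
  [-10, -5, 1]
  [-4, 1, -2]

Apply the min-plus product entry-by-entry:
  C[0][0] = min over k of (A[0][0] + B[0][0] = 8 + -5 = 3, A[0][1] + B[1][0] = 8 + 4 = 12, A[0][2] + B[2][0] = -2 + 5 = 3) = 3 (attained at k = 0)
  C[0][1] = min over k of (A[0][0] + B[0][1] = 8 + 0 = 8, A[0][1] + B[1][1] = 8 + -4 = 4, A[0][2] + B[2][1] = -2 + 5 = 3) = 3 (attained at k = 2)
  C[0][2] = min over k of (A[0][0] + B[0][2] = 8 + 6 = 14, A[0][1] + B[1][2] = 8 + 4 = 12, A[0][2] + B[2][2] = -2 + -2 = -4) = -4 (attained at k = 2)
  C[1][0] = min over k of (A[1][0] + B[0][0] = -5 + -5 = -10, A[1][1] + B[1][0] = 2 + 4 = 6, A[1][2] + B[2][0] = 9 + 5 = 14) = -10 (attained at k = 0)
  C[1][1] = min over k of (A[1][0] + B[0][1] = -5 + 0 = -5, A[1][1] + B[1][1] = 2 + -4 = -2, A[1][2] + B[2][1] = 9 + 5 = 14) = -5 (attained at k = 0)
  C[1][2] = min over k of (A[1][0] + B[0][2] = -5 + 6 = 1, A[1][1] + B[1][2] = 2 + 4 = 6, A[1][2] + B[2][2] = 9 + -2 = 7) = 1 (attained at k = 0)
  C[2][0] = min over k of (A[2][0] + B[0][0] = 1 + -5 = -4, A[2][1] + B[1][0] = 7 + 4 = 11, A[2][2] + B[2][0] = 0 + 5 = 5) = -4 (attained at k = 0)
  C[2][1] = min over k of (A[2][0] + B[0][1] = 1 + 0 = 1, A[2][1] + B[1][1] = 7 + -4 = 3, A[2][2] + B[2][1] = 0 + 5 = 5) = 1 (attained at k = 0)
  C[2][2] = min over k of (A[2][0] + B[0][2] = 1 + 6 = 7, A[2][1] + B[1][2] = 7 + 4 = 11, A[2][2] + B[2][2] = 0 + -2 = -2) = -2 (attained at k = 2)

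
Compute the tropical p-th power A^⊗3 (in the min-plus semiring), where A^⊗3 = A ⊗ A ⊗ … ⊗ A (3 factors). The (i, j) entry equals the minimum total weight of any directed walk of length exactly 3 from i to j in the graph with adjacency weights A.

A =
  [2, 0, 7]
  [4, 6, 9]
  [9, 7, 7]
A^⊗3 =
  [6, 4, 11]
  [8, 6, 13]
  [13, 11, 18]

Each entry (A^⊗3)_ij equals the minimum over all length-3 walks i = v_0 → v_1 → … → v_3 = j of Σ_t A[v_t][v_{t+1}]. For example, for (i, j) = (0, 2) we minimise over 9 possible intermediate vertex sequences; the minimum is 11, attained along the walk 0 → 0 → 0 → 2.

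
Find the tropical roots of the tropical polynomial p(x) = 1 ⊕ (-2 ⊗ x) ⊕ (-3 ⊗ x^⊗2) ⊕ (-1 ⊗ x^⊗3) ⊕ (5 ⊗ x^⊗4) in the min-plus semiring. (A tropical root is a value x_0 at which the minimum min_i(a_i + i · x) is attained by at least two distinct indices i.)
Roots: {-6, -2, 1, 3}

Each tropical root is a break point of the lower envelope of the lines y = a_i + i · x (there are 5 lines, with slopes 0, 1, ..., 4). Only the lines that attain the minimum somewhere contribute to roots; other lines are dominated. Here the surviving (envelope) indices are i = 4, i = 3, i = 2, i = 1, i = 0.
Intersections between consecutive envelope lines give the roots: for adjacent envelope indices i < j the intersection is x = (a_i − a_j) / (j − i). Reading off the sorted break points: {-6, -2, 1, 3}.
Verification: at each break x_0, at least two indices attain the minimum of min_i(a_i + i · x_0).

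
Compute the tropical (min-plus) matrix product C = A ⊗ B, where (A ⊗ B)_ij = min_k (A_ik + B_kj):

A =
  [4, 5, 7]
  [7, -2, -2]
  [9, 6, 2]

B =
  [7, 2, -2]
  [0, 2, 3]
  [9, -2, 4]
A ⊗ B =
  [5, 5, 2]
  [-2, -4, 1]
  [6, 0, 6]

Apply the min-plus product entry-by-entry:
  C[0][0] = min over k of (A[0][0] + B[0][0] = 4 + 7 = 11, A[0][1] + B[1][0] = 5 + 0 = 5, A[0][2] + B[2][0] = 7 + 9 = 16) = 5 (attained at k = 1)
  C[0][1] = min over k of (A[0][0] + B[0][1] = 4 + 2 = 6, A[0][1] + B[1][1] = 5 + 2 = 7, A[0][2] + B[2][1] = 7 + -2 = 5) = 5 (attained at k = 2)
  C[0][2] = min over k of (A[0][0] + B[0][2] = 4 + -2 = 2, A[0][1] + B[1][2] = 5 + 3 = 8, A[0][2] + B[2][2] = 7 + 4 = 11) = 2 (attained at k = 0)
  C[1][0] = min over k of (A[1][0] + B[0][0] = 7 + 7 = 14, A[1][1] + B[1][0] = -2 + 0 = -2, A[1][2] + B[2][0] = -2 + 9 = 7) = -2 (attained at k = 1)
  C[1][1] = min over k of (A[1][0] + B[0][1] = 7 + 2 = 9, A[1][1] + B[1][1] = -2 + 2 = 0, A[1][2] + B[2][1] = -2 + -2 = -4) = -4 (attained at k = 2)
  C[1][2] = min over k of (A[1][0] + B[0][2] = 7 + -2 = 5, A[1][1] + B[1][2] = -2 + 3 = 1, A[1][2] + B[2][2] = -2 + 4 = 2) = 1 (attained at k = 1)
  C[2][0] = min over k of (A[2][0] + B[0][0] = 9 + 7 = 16, A[2][1] + B[1][0] = 6 + 0 = 6, A[2][2] + B[2][0] = 2 + 9 = 11) = 6 (attained at k = 1)
  C[2][1] = min over k of (A[2][0] + B[0][1] = 9 + 2 = 11, A[2][1] + B[1][1] = 6 + 2 = 8, A[2][2] + B[2][1] = 2 + -2 = 0) = 0 (attained at k = 2)
  C[2][2] = min over k of (A[2][0] + B[0][2] = 9 + -2 = 7, A[2][1] + B[1][2] = 6 + 3 = 9, A[2][2] + B[2][2] = 2 + 4 = 6) = 6 (attained at k = 2)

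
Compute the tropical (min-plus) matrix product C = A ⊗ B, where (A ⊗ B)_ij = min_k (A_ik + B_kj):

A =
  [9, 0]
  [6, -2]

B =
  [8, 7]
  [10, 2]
A ⊗ B =
  [10, 2]
  [8, 0]

Apply the min-plus product entry-by-entry:
  C[0][0] = min over k of (A[0][0] + B[0][0] = 9 + 8 = 17, A[0][1] + B[1][0] = 0 + 10 = 10) = 10 (attained at k = 1)
  C[0][1] = min over k of (A[0][0] + B[0][1] = 9 + 7 = 16, A[0][1] + B[1][1] = 0 + 2 = 2) = 2 (attained at k = 1)
  C[1][0] = min over k of (A[1][0] + B[0][0] = 6 + 8 = 14, A[1][1] + B[1][0] = -2 + 10 = 8) = 8 (attained at k = 1)
  C[1][1] = min over k of (A[1][0] + B[0][1] = 6 + 7 = 13, A[1][1] + B[1][1] = -2 + 2 = 0) = 0 (attained at k = 1)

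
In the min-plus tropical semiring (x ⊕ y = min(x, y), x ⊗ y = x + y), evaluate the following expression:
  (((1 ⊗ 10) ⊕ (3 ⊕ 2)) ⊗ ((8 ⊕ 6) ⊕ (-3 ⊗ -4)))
(((1 ⊗ 10) ⊕ (3 ⊕ 2)) ⊗ ((8 ⊕ 6) ⊕ (-3 ⊗ -4))) = -5

Expand innermost to outermost. Recall ⊕ takes the minimum of its arguments and ⊗ takes their sum. Working out the expression (((1 ⊗ 10) ⊕ (3 ⊕ 2)) ⊗ ((8 ⊕ 6) ⊕ (-3 ⊗ -4))) gives -5.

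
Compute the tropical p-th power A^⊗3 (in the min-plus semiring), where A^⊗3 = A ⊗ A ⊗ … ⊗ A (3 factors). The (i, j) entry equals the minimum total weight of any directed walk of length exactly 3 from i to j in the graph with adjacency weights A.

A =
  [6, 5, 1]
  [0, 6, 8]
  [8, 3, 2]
A^⊗3 =
  [4, 6, 5]
  [5, 4, 3]
  [5, 7, 4]

Each entry (A^⊗3)_ij equals the minimum over all length-3 walks i = v_0 → v_1 → … → v_3 = j of Σ_t A[v_t][v_{t+1}]. For example, for (i, j) = (0, 2) we minimise over 9 possible intermediate vertex sequences; the minimum is 5, attained along the walk 0 → 2 → 2 → 2.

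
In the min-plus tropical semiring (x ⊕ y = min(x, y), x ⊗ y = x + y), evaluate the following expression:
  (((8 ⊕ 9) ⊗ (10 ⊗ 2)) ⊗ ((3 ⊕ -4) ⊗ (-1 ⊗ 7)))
(((8 ⊕ 9) ⊗ (10 ⊗ 2)) ⊗ ((3 ⊕ -4) ⊗ (-1 ⊗ 7))) = 22

Expand innermost to outermost. Recall ⊕ takes the minimum of its arguments and ⊗ takes their sum. Working out the expression (((8 ⊕ 9) ⊗ (10 ⊗ 2)) ⊗ ((3 ⊕ -4) ⊗ (-1 ⊗ 7))) gives 22.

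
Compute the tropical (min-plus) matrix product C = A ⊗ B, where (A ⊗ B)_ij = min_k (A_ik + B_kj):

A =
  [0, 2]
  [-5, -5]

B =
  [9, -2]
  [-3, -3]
A ⊗ B =
  [-1, -2]
  [-8, -8]

Apply the min-plus product entry-by-entry:
  C[0][0] = min over k of (A[0][0] + B[0][0] = 0 + 9 = 9, A[0][1] + B[1][0] = 2 + -3 = -1) = -1 (attained at k = 1)
  C[0][1] = min over k of (A[0][0] + B[0][1] = 0 + -2 = -2, A[0][1] + B[1][1] = 2 + -3 = -1) = -2 (attained at k = 0)
  C[1][0] = min over k of (A[1][0] + B[0][0] = -5 + 9 = 4, A[1][1] + B[1][0] = -5 + -3 = -8) = -8 (attained at k = 1)
  C[1][1] = min over k of (A[1][0] + B[0][1] = -5 + -2 = -7, A[1][1] + B[1][1] = -5 + -3 = -8) = -8 (attained at k = 1)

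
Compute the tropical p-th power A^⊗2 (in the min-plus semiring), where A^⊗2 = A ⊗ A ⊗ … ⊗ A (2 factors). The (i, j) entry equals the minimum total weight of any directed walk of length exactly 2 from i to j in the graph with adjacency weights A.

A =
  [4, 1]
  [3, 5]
A^⊗2 =
  [4, 5]
  [7, 4]

Each entry (A^⊗2)_ij equals the minimum over all length-2 walks i = v_0 → v_1 → … → v_2 = j of Σ_t A[v_t][v_{t+1}]. For example, for (i, j) = (0, 1) we minimise over 2 possible intermediate vertex sequences; the minimum is 5, attained along the walk 0 → 0 → 1.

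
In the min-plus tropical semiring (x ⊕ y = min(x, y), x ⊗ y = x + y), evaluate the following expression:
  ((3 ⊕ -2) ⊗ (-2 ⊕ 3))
((3 ⊕ -2) ⊗ (-2 ⊕ 3)) = -4

Expand innermost to outermost. Recall ⊕ takes the minimum of its arguments and ⊗ takes their sum. Working out the expression ((3 ⊕ -2) ⊗ (-2 ⊕ 3)) gives -4.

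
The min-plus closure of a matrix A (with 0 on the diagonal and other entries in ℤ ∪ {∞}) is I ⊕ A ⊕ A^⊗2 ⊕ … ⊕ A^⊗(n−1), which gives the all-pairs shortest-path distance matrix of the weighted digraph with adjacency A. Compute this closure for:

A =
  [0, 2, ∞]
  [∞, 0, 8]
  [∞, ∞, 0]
Closure =
  [0, 2, 10]
  [∞, 0, 8]
  [∞, ∞, 0]

This is the Floyd-Warshall all-pairs shortest-path computation. For each intermediate vertex k = 0, 1, …, 2, update dist[i][j] ← min(dist[i][j], dist[i][k] + dist[k][j]). The final matrix gives, for each (i, j), the minimum total weight of any directed path from i to j (possibly empty when i = j).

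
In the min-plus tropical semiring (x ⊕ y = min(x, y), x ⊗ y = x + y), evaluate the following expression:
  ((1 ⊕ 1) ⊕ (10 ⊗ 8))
((1 ⊕ 1) ⊕ (10 ⊗ 8)) = 1

Expand innermost to outermost. Recall ⊕ takes the minimum of its arguments and ⊗ takes their sum. Working out the expression ((1 ⊕ 1) ⊕ (10 ⊗ 8)) gives 1.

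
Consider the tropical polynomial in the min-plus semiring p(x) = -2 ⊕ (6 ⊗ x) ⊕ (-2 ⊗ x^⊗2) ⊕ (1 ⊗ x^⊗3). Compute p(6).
p(6) = -2

A tropical monomial a ⊗ x^⊗i evaluates to a + i · x. Evaluating each term at x = 6:
  Term 0 contributes -2 + 0 · 6 = -2
  Term 1 contributes 6 + 1 · 6 = 12
  Term 2 contributes -2 + 2 · 6 = 10
  Term 3 contributes 1 + 3 · 6 = 19
p(6) = ⊕ of these = min[-2, 12, 10, 19] = -2.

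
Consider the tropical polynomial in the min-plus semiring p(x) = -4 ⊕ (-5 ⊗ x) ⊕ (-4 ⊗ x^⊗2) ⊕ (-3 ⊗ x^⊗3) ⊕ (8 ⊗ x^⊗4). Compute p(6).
p(6) = -4

A tropical monomial a ⊗ x^⊗i evaluates to a + i · x. Evaluating each term at x = 6:
  Term 0 contributes -4 + 0 · 6 = -4
  Term 1 contributes -5 + 1 · 6 = 1
  Term 2 contributes -4 + 2 · 6 = 8
  Term 3 contributes -3 + 3 · 6 = 15
  Term 4 contributes 8 + 4 · 6 = 32
p(6) = ⊕ of these = min[-4, 1, 8, 15, 32] = -4.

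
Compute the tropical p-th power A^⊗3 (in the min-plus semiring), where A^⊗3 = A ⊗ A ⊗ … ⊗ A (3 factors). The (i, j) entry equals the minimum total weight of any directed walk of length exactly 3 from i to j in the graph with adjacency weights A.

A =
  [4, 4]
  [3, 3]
A^⊗3 =
  [10, 10]
  [9, 9]

Each entry (A^⊗3)_ij equals the minimum over all length-3 walks i = v_0 → v_1 → … → v_3 = j of Σ_t A[v_t][v_{t+1}]. For example, for (i, j) = (0, 1) we minimise over 4 possible intermediate vertex sequences; the minimum is 10, attained along the walk 0 → 1 → 1 → 1.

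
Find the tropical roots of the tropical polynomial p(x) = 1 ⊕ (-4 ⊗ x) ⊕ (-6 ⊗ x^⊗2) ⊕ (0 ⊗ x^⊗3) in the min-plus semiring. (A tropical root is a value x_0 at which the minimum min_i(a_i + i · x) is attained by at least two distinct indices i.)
Roots: {-6, 2, 5}

Each tropical root is a break point of the lower envelope of the lines y = a_i + i · x (there are 4 lines, with slopes 0, 1, ..., 3). Only the lines that attain the minimum somewhere contribute to roots; other lines are dominated. Here the surviving (envelope) indices are i = 3, i = 2, i = 1, i = 0.
Intersections between consecutive envelope lines give the roots: for adjacent envelope indices i < j the intersection is x = (a_i − a_j) / (j − i). Reading off the sorted break points: {-6, 2, 5}.
Verification: at each break x_0, at least two indices attain the minimum of min_i(a_i + i · x_0).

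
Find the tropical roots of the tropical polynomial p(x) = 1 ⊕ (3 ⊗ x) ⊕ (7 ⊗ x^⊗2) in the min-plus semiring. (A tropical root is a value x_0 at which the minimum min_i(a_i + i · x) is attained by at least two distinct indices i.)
Roots: {-4, -2}

Each tropical root is a break point of the lower envelope of the lines y = a_i + i · x (there are 3 lines, with slopes 0, 1, ..., 2). Only the lines that attain the minimum somewhere contribute to roots; other lines are dominated. Here the surviving (envelope) indices are i = 2, i = 1, i = 0.
Intersections between consecutive envelope lines give the roots: for adjacent envelope indices i < j the intersection is x = (a_i − a_j) / (j − i). Reading off the sorted break points: {-4, -2}.
Verification: at each break x_0, at least two indices attain the minimum of min_i(a_i + i · x_0).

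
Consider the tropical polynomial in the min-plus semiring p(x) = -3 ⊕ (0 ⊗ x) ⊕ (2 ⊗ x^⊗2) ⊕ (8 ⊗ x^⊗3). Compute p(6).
p(6) = -3

A tropical monomial a ⊗ x^⊗i evaluates to a + i · x. Evaluating each term at x = 6:
  Term 0 contributes -3 + 0 · 6 = -3
  Term 1 contributes 0 + 1 · 6 = 6
  Term 2 contributes 2 + 2 · 6 = 14
  Term 3 contributes 8 + 3 · 6 = 26
p(6) = ⊕ of these = min[-3, 6, 14, 26] = -3.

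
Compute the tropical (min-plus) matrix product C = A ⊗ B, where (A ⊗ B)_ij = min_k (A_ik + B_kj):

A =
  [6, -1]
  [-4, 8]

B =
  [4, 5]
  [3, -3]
A ⊗ B =
  [2, -4]
  [0, 1]

Apply the min-plus product entry-by-entry:
  C[0][0] = min over k of (A[0][0] + B[0][0] = 6 + 4 = 10, A[0][1] + B[1][0] = -1 + 3 = 2) = 2 (attained at k = 1)
  C[0][1] = min over k of (A[0][0] + B[0][1] = 6 + 5 = 11, A[0][1] + B[1][1] = -1 + -3 = -4) = -4 (attained at k = 1)
  C[1][0] = min over k of (A[1][0] + B[0][0] = -4 + 4 = 0, A[1][1] + B[1][0] = 8 + 3 = 11) = 0 (attained at k = 0)
  C[1][1] = min over k of (A[1][0] + B[0][1] = -4 + 5 = 1, A[1][1] + B[1][1] = 8 + -3 = 5) = 1 (attained at k = 0)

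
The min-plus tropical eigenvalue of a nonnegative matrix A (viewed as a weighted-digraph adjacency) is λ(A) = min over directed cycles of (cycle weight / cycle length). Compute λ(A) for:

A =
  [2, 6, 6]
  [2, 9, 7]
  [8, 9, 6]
λ(A) = 2

Enumerate directed cycles and compute their means (weight / length). Sample:
  cycle 0 → 0: weight = 2, length = 1, mean = 2/1 ≈ 2.000
  cycle 1 → 1: weight = 9, length = 1, mean = 9/1 ≈ 9.000
  cycle 2 → 2: weight = 6, length = 1, mean = 6/1 ≈ 6.000
  cycle 0 → 1 → 0: weight = 8, length = 2, mean = 8/2 ≈ 4.000
  cycle 0 → 2 → 0: weight = 14, length = 2, mean = 14/2 ≈ 7.000
  cycle 1 → 0 → 1: weight = 8, length = 2, mean = 8/2 ≈ 4.000
Minimum mean = 2.000, attained e.g. along the cycle 0 → 0 with weight 2 and length 1. So λ(A) = 2/1 = 2.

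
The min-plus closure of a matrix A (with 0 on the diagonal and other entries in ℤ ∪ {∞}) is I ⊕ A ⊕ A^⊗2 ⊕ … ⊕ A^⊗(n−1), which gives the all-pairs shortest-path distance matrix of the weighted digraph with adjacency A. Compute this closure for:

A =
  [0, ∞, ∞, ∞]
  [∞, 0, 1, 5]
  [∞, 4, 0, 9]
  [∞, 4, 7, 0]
Closure =
  [0, ∞, ∞, ∞]
  [∞, 0, 1, 5]
  [∞, 4, 0, 9]
  [∞, 4, 5, 0]

This is the Floyd-Warshall all-pairs shortest-path computation. For each intermediate vertex k = 0, 1, …, 3, update dist[i][j] ← min(dist[i][j], dist[i][k] + dist[k][j]). The final matrix gives, for each (i, j), the minimum total weight of any directed path from i to j (possibly empty when i = j).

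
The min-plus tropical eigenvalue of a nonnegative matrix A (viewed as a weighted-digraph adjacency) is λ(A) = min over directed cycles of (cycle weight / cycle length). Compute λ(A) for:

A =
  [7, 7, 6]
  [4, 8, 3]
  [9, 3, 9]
λ(A) = 3

Enumerate directed cycles and compute their means (weight / length). Sample:
  cycle 0 → 0: weight = 7, length = 1, mean = 7/1 ≈ 7.000
  cycle 1 → 1: weight = 8, length = 1, mean = 8/1 ≈ 8.000
  cycle 2 → 2: weight = 9, length = 1, mean = 9/1 ≈ 9.000
  cycle 0 → 1 → 0: weight = 11, length = 2, mean = 11/2 ≈ 5.500
  cycle 0 → 2 → 0: weight = 15, length = 2, mean = 15/2 ≈ 7.500
  cycle 1 → 0 → 1: weight = 11, length = 2, mean = 11/2 ≈ 5.500
Minimum mean = 3.000, attained e.g. along the cycle 1 → 2 → 1 with weight 6 and length 2. So λ(A) = 6/2 = 3.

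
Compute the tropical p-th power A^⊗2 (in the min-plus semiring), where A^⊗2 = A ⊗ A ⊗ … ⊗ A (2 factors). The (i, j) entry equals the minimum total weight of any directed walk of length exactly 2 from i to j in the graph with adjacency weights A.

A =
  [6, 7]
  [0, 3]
A^⊗2 =
  [7, 10]
  [3, 6]

Each entry (A^⊗2)_ij equals the minimum over all length-2 walks i = v_0 → v_1 → … → v_2 = j of Σ_t A[v_t][v_{t+1}]. For example, for (i, j) = (0, 1) we minimise over 2 possible intermediate vertex sequences; the minimum is 10, attained along the walk 0 → 1 → 1.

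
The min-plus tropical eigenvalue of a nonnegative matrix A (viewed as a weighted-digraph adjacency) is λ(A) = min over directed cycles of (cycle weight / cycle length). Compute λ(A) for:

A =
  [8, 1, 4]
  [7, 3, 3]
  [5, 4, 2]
λ(A) = 2

Enumerate directed cycles and compute their means (weight / length). Sample:
  cycle 0 → 0: weight = 8, length = 1, mean = 8/1 ≈ 8.000
  cycle 1 → 1: weight = 3, length = 1, mean = 3/1 ≈ 3.000
  cycle 2 → 2: weight = 2, length = 1, mean = 2/1 ≈ 2.000
  cycle 0 → 1 → 0: weight = 8, length = 2, mean = 8/2 ≈ 4.000
  cycle 0 → 2 → 0: weight = 9, length = 2, mean = 9/2 ≈ 4.500
  cycle 1 → 0 → 1: weight = 8, length = 2, mean = 8/2 ≈ 4.000
Minimum mean = 2.000, attained e.g. along the cycle 2 → 2 with weight 2 and length 1. So λ(A) = 2/1 = 2.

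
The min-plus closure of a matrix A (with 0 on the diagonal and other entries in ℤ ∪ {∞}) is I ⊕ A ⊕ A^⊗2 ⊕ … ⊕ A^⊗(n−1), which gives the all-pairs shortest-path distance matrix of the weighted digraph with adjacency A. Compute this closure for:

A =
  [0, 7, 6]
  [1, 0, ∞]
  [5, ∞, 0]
Closure =
  [0, 7, 6]
  [1, 0, 7]
  [5, 12, 0]

This is the Floyd-Warshall all-pairs shortest-path computation. For each intermediate vertex k = 0, 1, …, 2, update dist[i][j] ← min(dist[i][j], dist[i][k] + dist[k][j]). The final matrix gives, for each (i, j), the minimum total weight of any directed path from i to j (possibly empty when i = j).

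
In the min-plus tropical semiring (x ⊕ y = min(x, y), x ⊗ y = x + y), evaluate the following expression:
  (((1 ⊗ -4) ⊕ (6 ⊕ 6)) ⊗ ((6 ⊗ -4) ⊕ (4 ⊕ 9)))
(((1 ⊗ -4) ⊕ (6 ⊕ 6)) ⊗ ((6 ⊗ -4) ⊕ (4 ⊕ 9))) = -1

Expand innermost to outermost. Recall ⊕ takes the minimum of its arguments and ⊗ takes their sum. Working out the expression (((1 ⊗ -4) ⊕ (6 ⊕ 6)) ⊗ ((6 ⊗ -4) ⊕ (4 ⊕ 9))) gives -1.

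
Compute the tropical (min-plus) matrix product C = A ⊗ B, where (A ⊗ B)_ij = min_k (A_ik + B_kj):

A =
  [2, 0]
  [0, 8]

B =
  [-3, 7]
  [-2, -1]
A ⊗ B =
  [-2, -1]
  [-3, 7]

Apply the min-plus product entry-by-entry:
  C[0][0] = min over k of (A[0][0] + B[0][0] = 2 + -3 = -1, A[0][1] + B[1][0] = 0 + -2 = -2) = -2 (attained at k = 1)
  C[0][1] = min over k of (A[0][0] + B[0][1] = 2 + 7 = 9, A[0][1] + B[1][1] = 0 + -1 = -1) = -1 (attained at k = 1)
  C[1][0] = min over k of (A[1][0] + B[0][0] = 0 + -3 = -3, A[1][1] + B[1][0] = 8 + -2 = 6) = -3 (attained at k = 0)
  C[1][1] = min over k of (A[1][0] + B[0][1] = 0 + 7 = 7, A[1][1] + B[1][1] = 8 + -1 = 7) = 7 (attained at k = 0)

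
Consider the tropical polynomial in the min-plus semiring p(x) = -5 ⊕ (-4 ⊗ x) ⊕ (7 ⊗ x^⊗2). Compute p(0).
p(0) = -5

A tropical monomial a ⊗ x^⊗i evaluates to a + i · x. Evaluating each term at x = 0:
  Term 0 contributes -5 + 0 · 0 = -5
  Term 1 contributes -4 + 1 · 0 = -4
  Term 2 contributes 7 + 2 · 0 = 7
p(0) = ⊕ of these = min[-5, -4, 7] = -5.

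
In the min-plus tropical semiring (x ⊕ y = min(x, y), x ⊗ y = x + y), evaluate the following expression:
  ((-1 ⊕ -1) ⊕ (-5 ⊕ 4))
((-1 ⊕ -1) ⊕ (-5 ⊕ 4)) = -5

Expand innermost to outermost. Recall ⊕ takes the minimum of its arguments and ⊗ takes their sum. Working out the expression ((-1 ⊕ -1) ⊕ (-5 ⊕ 4)) gives -5.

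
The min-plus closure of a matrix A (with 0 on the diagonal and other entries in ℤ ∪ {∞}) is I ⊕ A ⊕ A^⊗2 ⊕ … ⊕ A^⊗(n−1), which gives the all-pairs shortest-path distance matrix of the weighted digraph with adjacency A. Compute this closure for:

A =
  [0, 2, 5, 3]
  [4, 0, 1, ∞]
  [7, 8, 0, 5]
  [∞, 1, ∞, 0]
Closure =
  [0, 2, 3, 3]
  [4, 0, 1, 6]
  [7, 6, 0, 5]
  [5, 1, 2, 0]

This is the Floyd-Warshall all-pairs shortest-path computation. For each intermediate vertex k = 0, 1, …, 3, update dist[i][j] ← min(dist[i][j], dist[i][k] + dist[k][j]). The final matrix gives, for each (i, j), the minimum total weight of any directed path from i to j (possibly empty when i = j).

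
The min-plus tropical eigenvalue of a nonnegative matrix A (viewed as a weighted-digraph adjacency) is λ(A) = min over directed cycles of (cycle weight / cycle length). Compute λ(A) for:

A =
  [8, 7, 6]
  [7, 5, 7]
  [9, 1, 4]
λ(A) = 4

Enumerate directed cycles and compute their means (weight / length). Sample:
  cycle 0 → 0: weight = 8, length = 1, mean = 8/1 ≈ 8.000
  cycle 1 → 1: weight = 5, length = 1, mean = 5/1 ≈ 5.000
  cycle 2 → 2: weight = 4, length = 1, mean = 4/1 ≈ 4.000
  cycle 0 → 1 → 0: weight = 14, length = 2, mean = 14/2 ≈ 7.000
  cycle 0 → 2 → 0: weight = 15, length = 2, mean = 15/2 ≈ 7.500
  cycle 1 → 0 → 1: weight = 14, length = 2, mean = 14/2 ≈ 7.000
Minimum mean = 4.000, attained e.g. along the cycle 2 → 2 with weight 4 and length 1. So λ(A) = 4/1 = 4.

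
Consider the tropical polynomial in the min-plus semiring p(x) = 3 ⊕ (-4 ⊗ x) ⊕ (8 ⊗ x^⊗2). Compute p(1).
p(1) = -3

A tropical monomial a ⊗ x^⊗i evaluates to a + i · x. Evaluating each term at x = 1:
  Term 0 contributes 3 + 0 · 1 = 3
  Term 1 contributes -4 + 1 · 1 = -3
  Term 2 contributes 8 + 2 · 1 = 10
p(1) = ⊕ of these = min[3, -3, 10] = -3.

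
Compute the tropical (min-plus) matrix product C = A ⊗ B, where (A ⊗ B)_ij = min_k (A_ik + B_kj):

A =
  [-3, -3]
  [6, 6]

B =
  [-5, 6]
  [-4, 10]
A ⊗ B =
  [-8, 3]
  [1, 12]

Apply the min-plus product entry-by-entry:
  C[0][0] = min over k of (A[0][0] + B[0][0] = -3 + -5 = -8, A[0][1] + B[1][0] = -3 + -4 = -7) = -8 (attained at k = 0)
  C[0][1] = min over k of (A[0][0] + B[0][1] = -3 + 6 = 3, A[0][1] + B[1][1] = -3 + 10 = 7) = 3 (attained at k = 0)
  C[1][0] = min over k of (A[1][0] + B[0][0] = 6 + -5 = 1, A[1][1] + B[1][0] = 6 + -4 = 2) = 1 (attained at k = 0)
  C[1][1] = min over k of (A[1][0] + B[0][1] = 6 + 6 = 12, A[1][1] + B[1][1] = 6 + 10 = 16) = 12 (attained at k = 0)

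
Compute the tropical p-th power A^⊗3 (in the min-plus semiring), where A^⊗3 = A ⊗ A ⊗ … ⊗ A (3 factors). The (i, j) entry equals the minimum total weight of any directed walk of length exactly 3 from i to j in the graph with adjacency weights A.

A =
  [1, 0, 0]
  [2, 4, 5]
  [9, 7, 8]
A^⊗3 =
  [3, 2, 2]
  [4, 3, 3]
  [10, 9, 9]

Each entry (A^⊗3)_ij equals the minimum over all length-3 walks i = v_0 → v_1 → … → v_3 = j of Σ_t A[v_t][v_{t+1}]. For example, for (i, j) = (0, 2) we minimise over 9 possible intermediate vertex sequences; the minimum is 2, attained along the walk 0 → 0 → 0 → 2.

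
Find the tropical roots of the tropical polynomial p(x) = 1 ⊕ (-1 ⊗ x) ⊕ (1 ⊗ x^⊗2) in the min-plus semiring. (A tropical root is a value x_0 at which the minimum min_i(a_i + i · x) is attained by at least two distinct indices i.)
Roots: {-2, 2}

Each tropical root is a break point of the lower envelope of the lines y = a_i + i · x (there are 3 lines, with slopes 0, 1, ..., 2). Only the lines that attain the minimum somewhere contribute to roots; other lines are dominated. Here the surviving (envelope) indices are i = 2, i = 1, i = 0.
Intersections between consecutive envelope lines give the roots: for adjacent envelope indices i < j the intersection is x = (a_i − a_j) / (j − i). Reading off the sorted break points: {-2, 2}.
Verification: at each break x_0, at least two indices attain the minimum of min_i(a_i + i · x_0).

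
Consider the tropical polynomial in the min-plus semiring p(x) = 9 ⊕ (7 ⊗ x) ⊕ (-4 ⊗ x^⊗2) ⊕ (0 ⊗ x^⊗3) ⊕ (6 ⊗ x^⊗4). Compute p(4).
p(4) = 4

A tropical monomial a ⊗ x^⊗i evaluates to a + i · x. Evaluating each term at x = 4:
  Term 0 contributes 9 + 0 · 4 = 9
  Term 1 contributes 7 + 1 · 4 = 11
  Term 2 contributes -4 + 2 · 4 = 4
  Term 3 contributes 0 + 3 · 4 = 12
  Term 4 contributes 6 + 4 · 4 = 22
p(4) = ⊕ of these = min[9, 11, 4, 12, 22] = 4.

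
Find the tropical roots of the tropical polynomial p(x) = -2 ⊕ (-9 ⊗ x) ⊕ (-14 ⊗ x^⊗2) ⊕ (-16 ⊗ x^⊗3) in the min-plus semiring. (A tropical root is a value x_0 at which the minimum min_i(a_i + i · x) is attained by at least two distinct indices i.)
Roots: {2, 5, 7}

Each tropical root is a break point of the lower envelope of the lines y = a_i + i · x (there are 4 lines, with slopes 0, 1, ..., 3). Only the lines that attain the minimum somewhere contribute to roots; other lines are dominated. Here the surviving (envelope) indices are i = 3, i = 2, i = 1, i = 0.
Intersections between consecutive envelope lines give the roots: for adjacent envelope indices i < j the intersection is x = (a_i − a_j) / (j − i). Reading off the sorted break points: {2, 5, 7}.
Verification: at each break x_0, at least two indices attain the minimum of min_i(a_i + i · x_0).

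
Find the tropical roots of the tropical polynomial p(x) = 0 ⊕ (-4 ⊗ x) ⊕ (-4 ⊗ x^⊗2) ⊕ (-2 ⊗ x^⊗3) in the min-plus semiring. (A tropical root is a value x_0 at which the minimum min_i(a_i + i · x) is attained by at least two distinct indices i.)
Roots: {-2, 0, 4}

Each tropical root is a break point of the lower envelope of the lines y = a_i + i · x (there are 4 lines, with slopes 0, 1, ..., 3). Only the lines that attain the minimum somewhere contribute to roots; other lines are dominated. Here the surviving (envelope) indices are i = 3, i = 2, i = 1, i = 0.
Intersections between consecutive envelope lines give the roots: for adjacent envelope indices i < j the intersection is x = (a_i − a_j) / (j − i). Reading off the sorted break points: {-2, 0, 4}.
Verification: at each break x_0, at least two indices attain the minimum of min_i(a_i + i · x_0).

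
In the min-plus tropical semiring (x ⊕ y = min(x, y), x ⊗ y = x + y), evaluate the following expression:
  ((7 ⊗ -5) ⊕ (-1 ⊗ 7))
((7 ⊗ -5) ⊕ (-1 ⊗ 7)) = 2

Expand innermost to outermost. Recall ⊕ takes the minimum of its arguments and ⊗ takes their sum. Working out the expression ((7 ⊗ -5) ⊕ (-1 ⊗ 7)) gives 2.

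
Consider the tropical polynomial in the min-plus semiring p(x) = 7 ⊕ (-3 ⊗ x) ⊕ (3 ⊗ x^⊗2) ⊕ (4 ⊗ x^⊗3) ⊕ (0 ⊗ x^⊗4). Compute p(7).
p(7) = 4

A tropical monomial a ⊗ x^⊗i evaluates to a + i · x. Evaluating each term at x = 7:
  Term 0 contributes 7 + 0 · 7 = 7
  Term 1 contributes -3 + 1 · 7 = 4
  Term 2 contributes 3 + 2 · 7 = 17
  Term 3 contributes 4 + 3 · 7 = 25
  Term 4 contributes 0 + 4 · 7 = 28
p(7) = ⊕ of these = min[7, 4, 17, 25, 28] = 4.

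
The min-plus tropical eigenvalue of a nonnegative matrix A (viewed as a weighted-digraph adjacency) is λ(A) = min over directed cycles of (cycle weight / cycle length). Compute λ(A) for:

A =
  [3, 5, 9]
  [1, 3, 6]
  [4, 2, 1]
λ(A) = 1

Enumerate directed cycles and compute their means (weight / length). Sample:
  cycle 0 → 0: weight = 3, length = 1, mean = 3/1 ≈ 3.000
  cycle 1 → 1: weight = 3, length = 1, mean = 3/1 ≈ 3.000
  cycle 2 → 2: weight = 1, length = 1, mean = 1/1 ≈ 1.000
  cycle 0 → 1 → 0: weight = 6, length = 2, mean = 6/2 ≈ 3.000
  cycle 0 → 2 → 0: weight = 13, length = 2, mean = 13/2 ≈ 6.500
  cycle 1 → 0 → 1: weight = 6, length = 2, mean = 6/2 ≈ 3.000
Minimum mean = 1.000, attained e.g. along the cycle 2 → 2 with weight 1 and length 1. So λ(A) = 1/1 = 1.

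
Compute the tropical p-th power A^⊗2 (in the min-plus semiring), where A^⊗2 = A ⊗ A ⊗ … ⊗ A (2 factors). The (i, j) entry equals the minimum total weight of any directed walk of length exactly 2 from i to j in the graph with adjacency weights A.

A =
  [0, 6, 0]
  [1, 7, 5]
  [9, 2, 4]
A^⊗2 =
  [0, 2, 0]
  [1, 7, 1]
  [3, 6, 7]

Each entry (A^⊗2)_ij equals the minimum over all length-2 walks i = v_0 → v_1 → … → v_2 = j of Σ_t A[v_t][v_{t+1}]. For example, for (i, j) = (0, 2) we minimise over 3 possible intermediate vertex sequences; the minimum is 0, attained along the walk 0 → 0 → 2.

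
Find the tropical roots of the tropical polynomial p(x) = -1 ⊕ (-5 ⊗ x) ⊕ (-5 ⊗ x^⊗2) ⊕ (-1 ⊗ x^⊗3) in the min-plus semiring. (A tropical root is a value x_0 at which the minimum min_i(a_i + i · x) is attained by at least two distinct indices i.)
Roots: {-4, 0, 4}

Each tropical root is a break point of the lower envelope of the lines y = a_i + i · x (there are 4 lines, with slopes 0, 1, ..., 3). Only the lines that attain the minimum somewhere contribute to roots; other lines are dominated. Here the surviving (envelope) indices are i = 3, i = 2, i = 1, i = 0.
Intersections between consecutive envelope lines give the roots: for adjacent envelope indices i < j the intersection is x = (a_i − a_j) / (j − i). Reading off the sorted break points: {-4, 0, 4}.
Verification: at each break x_0, at least two indices attain the minimum of min_i(a_i + i · x_0).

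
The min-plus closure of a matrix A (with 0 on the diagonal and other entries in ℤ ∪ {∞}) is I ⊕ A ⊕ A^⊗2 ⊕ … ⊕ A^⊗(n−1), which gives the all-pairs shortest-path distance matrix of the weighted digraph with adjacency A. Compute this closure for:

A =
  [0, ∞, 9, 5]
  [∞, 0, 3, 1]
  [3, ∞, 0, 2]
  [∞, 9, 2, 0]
Closure =
  [0, 14, 7, 5]
  [6, 0, 3, 1]
  [3, 11, 0, 2]
  [5, 9, 2, 0]

This is the Floyd-Warshall all-pairs shortest-path computation. For each intermediate vertex k = 0, 1, …, 3, update dist[i][j] ← min(dist[i][j], dist[i][k] + dist[k][j]). The final matrix gives, for each (i, j), the minimum total weight of any directed path from i to j (possibly empty when i = j).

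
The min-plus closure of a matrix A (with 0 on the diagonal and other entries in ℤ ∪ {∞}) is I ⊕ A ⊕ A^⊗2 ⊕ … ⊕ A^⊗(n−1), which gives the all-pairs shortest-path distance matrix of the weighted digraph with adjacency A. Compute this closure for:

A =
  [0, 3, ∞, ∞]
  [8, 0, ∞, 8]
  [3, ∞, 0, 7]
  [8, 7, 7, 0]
Closure =
  [0, 3, 18, 11]
  [8, 0, 15, 8]
  [3, 6, 0, 7]
  [8, 7, 7, 0]

This is the Floyd-Warshall all-pairs shortest-path computation. For each intermediate vertex k = 0, 1, …, 3, update dist[i][j] ← min(dist[i][j], dist[i][k] + dist[k][j]). The final matrix gives, for each (i, j), the minimum total weight of any directed path from i to j (possibly empty when i = j).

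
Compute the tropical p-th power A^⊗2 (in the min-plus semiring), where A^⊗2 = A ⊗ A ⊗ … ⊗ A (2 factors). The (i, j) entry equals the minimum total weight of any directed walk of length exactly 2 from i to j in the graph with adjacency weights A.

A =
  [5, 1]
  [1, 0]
A^⊗2 =
  [2, 1]
  [1, 0]

Each entry (A^⊗2)_ij equals the minimum over all length-2 walks i = v_0 → v_1 → … → v_2 = j of Σ_t A[v_t][v_{t+1}]. For example, for (i, j) = (0, 1) we minimise over 2 possible intermediate vertex sequences; the minimum is 1, attained along the walk 0 → 1 → 1.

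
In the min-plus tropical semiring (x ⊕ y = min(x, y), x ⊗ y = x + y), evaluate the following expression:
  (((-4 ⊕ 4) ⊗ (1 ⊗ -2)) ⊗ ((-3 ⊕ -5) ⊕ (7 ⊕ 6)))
(((-4 ⊕ 4) ⊗ (1 ⊗ -2)) ⊗ ((-3 ⊕ -5) ⊕ (7 ⊕ 6))) = -10

Expand innermost to outermost. Recall ⊕ takes the minimum of its arguments and ⊗ takes their sum. Working out the expression (((-4 ⊕ 4) ⊗ (1 ⊗ -2)) ⊗ ((-3 ⊕ -5) ⊕ (7 ⊕ 6))) gives -10.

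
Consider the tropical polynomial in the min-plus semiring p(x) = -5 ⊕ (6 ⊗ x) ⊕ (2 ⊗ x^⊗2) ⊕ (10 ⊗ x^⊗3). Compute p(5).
p(5) = -5

A tropical monomial a ⊗ x^⊗i evaluates to a + i · x. Evaluating each term at x = 5:
  Term 0 contributes -5 + 0 · 5 = -5
  Term 1 contributes 6 + 1 · 5 = 11
  Term 2 contributes 2 + 2 · 5 = 12
  Term 3 contributes 10 + 3 · 5 = 25
p(5) = ⊕ of these = min[-5, 11, 12, 25] = -5.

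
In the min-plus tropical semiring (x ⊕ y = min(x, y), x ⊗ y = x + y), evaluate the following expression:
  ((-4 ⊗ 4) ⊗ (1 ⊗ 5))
((-4 ⊗ 4) ⊗ (1 ⊗ 5)) = 6

Expand innermost to outermost. Recall ⊕ takes the minimum of its arguments and ⊗ takes their sum. Working out the expression ((-4 ⊗ 4) ⊗ (1 ⊗ 5)) gives 6.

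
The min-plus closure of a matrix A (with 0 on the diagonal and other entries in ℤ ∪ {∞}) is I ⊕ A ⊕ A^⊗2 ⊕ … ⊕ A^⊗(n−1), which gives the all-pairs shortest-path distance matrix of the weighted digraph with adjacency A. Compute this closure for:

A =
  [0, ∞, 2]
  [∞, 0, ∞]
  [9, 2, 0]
Closure =
  [0, 4, 2]
  [∞, 0, ∞]
  [9, 2, 0]

This is the Floyd-Warshall all-pairs shortest-path computation. For each intermediate vertex k = 0, 1, …, 2, update dist[i][j] ← min(dist[i][j], dist[i][k] + dist[k][j]). The final matrix gives, for each (i, j), the minimum total weight of any directed path from i to j (possibly empty when i = j).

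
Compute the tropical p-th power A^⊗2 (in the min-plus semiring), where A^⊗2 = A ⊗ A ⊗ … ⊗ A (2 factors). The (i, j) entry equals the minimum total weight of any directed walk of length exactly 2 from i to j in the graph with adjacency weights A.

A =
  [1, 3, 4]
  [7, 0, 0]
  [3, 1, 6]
A^⊗2 =
  [2, 3, 3]
  [3, 0, 0]
  [4, 1, 1]

Each entry (A^⊗2)_ij equals the minimum over all length-2 walks i = v_0 → v_1 → … → v_2 = j of Σ_t A[v_t][v_{t+1}]. For example, for (i, j) = (0, 2) we minimise over 3 possible intermediate vertex sequences; the minimum is 3, attained along the walk 0 → 1 → 2.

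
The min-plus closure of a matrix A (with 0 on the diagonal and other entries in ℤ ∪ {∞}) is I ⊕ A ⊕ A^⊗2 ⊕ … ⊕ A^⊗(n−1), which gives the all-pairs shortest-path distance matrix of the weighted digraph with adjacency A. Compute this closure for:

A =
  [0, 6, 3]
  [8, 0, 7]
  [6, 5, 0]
Closure =
  [0, 6, 3]
  [8, 0, 7]
  [6, 5, 0]

This is the Floyd-Warshall all-pairs shortest-path computation. For each intermediate vertex k = 0, 1, …, 2, update dist[i][j] ← min(dist[i][j], dist[i][k] + dist[k][j]). The final matrix gives, for each (i, j), the minimum total weight of any directed path from i to j (possibly empty when i = j).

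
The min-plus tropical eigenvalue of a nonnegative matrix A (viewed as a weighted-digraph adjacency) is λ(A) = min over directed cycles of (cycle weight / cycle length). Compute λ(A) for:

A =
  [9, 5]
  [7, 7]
λ(A) = 6

Enumerate directed cycles and compute their means (weight / length). Sample:
  cycle 0 → 0: weight = 9, length = 1, mean = 9/1 ≈ 9.000
  cycle 1 → 1: weight = 7, length = 1, mean = 7/1 ≈ 7.000
  cycle 0 → 1 → 0: weight = 12, length = 2, mean = 12/2 ≈ 6.000
  cycle 1 → 0 → 1: weight = 12, length = 2, mean = 12/2 ≈ 6.000
Minimum mean = 6.000, attained e.g. along the cycle 0 → 1 → 0 with weight 12 and length 2. So λ(A) = 12/2 = 6.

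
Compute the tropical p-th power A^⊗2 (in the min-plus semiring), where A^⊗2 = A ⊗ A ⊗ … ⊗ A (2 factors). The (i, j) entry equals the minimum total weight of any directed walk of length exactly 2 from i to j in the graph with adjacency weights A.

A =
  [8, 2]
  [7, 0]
A^⊗2 =
  [9, 2]
  [7, 0]

Each entry (A^⊗2)_ij equals the minimum over all length-2 walks i = v_0 → v_1 → … → v_2 = j of Σ_t A[v_t][v_{t+1}]. For example, for (i, j) = (0, 1) we minimise over 2 possible intermediate vertex sequences; the minimum is 2, attained along the walk 0 → 1 → 1.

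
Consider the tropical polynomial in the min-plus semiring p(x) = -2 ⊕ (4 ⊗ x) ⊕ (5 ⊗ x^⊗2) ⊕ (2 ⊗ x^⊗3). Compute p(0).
p(0) = -2

A tropical monomial a ⊗ x^⊗i evaluates to a + i · x. Evaluating each term at x = 0:
  Term 0 contributes -2 + 0 · 0 = -2
  Term 1 contributes 4 + 1 · 0 = 4
  Term 2 contributes 5 + 2 · 0 = 5
  Term 3 contributes 2 + 3 · 0 = 2
p(0) = ⊕ of these = min[-2, 4, 5, 2] = -2.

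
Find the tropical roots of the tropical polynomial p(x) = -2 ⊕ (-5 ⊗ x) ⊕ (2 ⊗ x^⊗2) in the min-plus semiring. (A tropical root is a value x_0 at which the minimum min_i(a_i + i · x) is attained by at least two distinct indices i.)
Roots: {-7, 3}

Each tropical root is a break point of the lower envelope of the lines y = a_i + i · x (there are 3 lines, with slopes 0, 1, ..., 2). Only the lines that attain the minimum somewhere contribute to roots; other lines are dominated. Here the surviving (envelope) indices are i = 2, i = 1, i = 0.
Intersections between consecutive envelope lines give the roots: for adjacent envelope indices i < j the intersection is x = (a_i − a_j) / (j − i). Reading off the sorted break points: {-7, 3}.
Verification: at each break x_0, at least two indices attain the minimum of min_i(a_i + i · x_0).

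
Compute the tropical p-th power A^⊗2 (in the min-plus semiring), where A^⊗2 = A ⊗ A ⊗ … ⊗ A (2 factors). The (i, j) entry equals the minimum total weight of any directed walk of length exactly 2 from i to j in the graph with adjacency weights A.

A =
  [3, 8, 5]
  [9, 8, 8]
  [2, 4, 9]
A^⊗2 =
  [6, 9, 8]
  [10, 12, 14]
  [5, 10, 7]

Each entry (A^⊗2)_ij equals the minimum over all length-2 walks i = v_0 → v_1 → … → v_2 = j of Σ_t A[v_t][v_{t+1}]. For example, for (i, j) = (0, 2) we minimise over 3 possible intermediate vertex sequences; the minimum is 8, attained along the walk 0 → 0 → 2.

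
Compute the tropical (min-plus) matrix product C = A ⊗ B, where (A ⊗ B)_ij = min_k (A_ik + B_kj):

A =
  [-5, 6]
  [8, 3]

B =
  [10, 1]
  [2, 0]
A ⊗ B =
  [5, -4]
  [5, 3]

Apply the min-plus product entry-by-entry:
  C[0][0] = min over k of (A[0][0] + B[0][0] = -5 + 10 = 5, A[0][1] + B[1][0] = 6 + 2 = 8) = 5 (attained at k = 0)
  C[0][1] = min over k of (A[0][0] + B[0][1] = -5 + 1 = -4, A[0][1] + B[1][1] = 6 + 0 = 6) = -4 (attained at k = 0)
  C[1][0] = min over k of (A[1][0] + B[0][0] = 8 + 10 = 18, A[1][1] + B[1][0] = 3 + 2 = 5) = 5 (attained at k = 1)
  C[1][1] = min over k of (A[1][0] + B[0][1] = 8 + 1 = 9, A[1][1] + B[1][1] = 3 + 0 = 3) = 3 (attained at k = 1)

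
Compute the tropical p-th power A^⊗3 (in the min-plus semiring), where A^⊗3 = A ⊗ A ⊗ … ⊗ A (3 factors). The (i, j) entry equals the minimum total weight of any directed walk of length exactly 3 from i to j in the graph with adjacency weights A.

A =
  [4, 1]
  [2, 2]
A^⊗3 =
  [5, 4]
  [5, 5]

Each entry (A^⊗3)_ij equals the minimum over all length-3 walks i = v_0 → v_1 → … → v_3 = j of Σ_t A[v_t][v_{t+1}]. For example, for (i, j) = (0, 1) we minimise over 4 possible intermediate vertex sequences; the minimum is 4, attained along the walk 0 → 1 → 0 → 1.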